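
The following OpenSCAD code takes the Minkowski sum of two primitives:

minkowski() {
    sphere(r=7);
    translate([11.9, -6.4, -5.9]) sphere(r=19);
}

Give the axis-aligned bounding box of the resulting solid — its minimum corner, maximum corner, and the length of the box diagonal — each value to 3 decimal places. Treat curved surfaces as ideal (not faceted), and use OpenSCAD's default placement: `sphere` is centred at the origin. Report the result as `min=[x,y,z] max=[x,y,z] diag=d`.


min=[-14.100,-32.400,-31.900] max=[37.900,19.600,20.100] diag=90.067

A = translate([11.9, -6.4, -5.9]) sphere(r=19) → bbox [-7.1,-25.4,-24.9] .. [30.9,12.6,13.1]
B = sphere(r=7) → bbox [-7,-7,-7] .. [7,7,7]
lo = A.lo+B.lo = [-7.1-7, -25.4-7, -24.9-7] = [-14.100,-32.400,-31.900]
hi = A.hi+B.hi = [30.9+7, 12.6+7, 13.1+7] = [37.900,19.600,20.100]
diag = √(52²+52²+52²) = √8112 = 90.067


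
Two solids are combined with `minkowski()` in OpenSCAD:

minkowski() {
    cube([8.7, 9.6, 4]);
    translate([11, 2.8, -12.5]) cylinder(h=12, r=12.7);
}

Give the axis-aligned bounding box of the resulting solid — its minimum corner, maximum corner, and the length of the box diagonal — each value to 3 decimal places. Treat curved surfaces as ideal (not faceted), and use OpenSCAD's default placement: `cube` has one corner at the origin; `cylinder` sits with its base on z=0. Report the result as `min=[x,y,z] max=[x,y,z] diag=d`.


min=[-1.700,-9.900,-12.500] max=[32.400,25.100,3.500] diag=51.418

A = translate([11, 2.8, -12.5]) cylinder(h=12, r=12.7) → bbox [-1.7,-9.9,-12.5] .. [23.7,15.5,-0.5]
B = cube([8.7, 9.6, 4]) → bbox [0,0,0] .. [8.7,9.6,4]
lo = A.lo+B.lo = [-1.7+0, -9.9+0, -12.5+0] = [-1.700,-9.900,-12.500]
hi = A.hi+B.hi = [23.7+8.7, 15.5+9.6, -0.5+4] = [32.400,25.100,3.500]
diag = √(34.1²+35²+16²) = √2643.81 = 51.418


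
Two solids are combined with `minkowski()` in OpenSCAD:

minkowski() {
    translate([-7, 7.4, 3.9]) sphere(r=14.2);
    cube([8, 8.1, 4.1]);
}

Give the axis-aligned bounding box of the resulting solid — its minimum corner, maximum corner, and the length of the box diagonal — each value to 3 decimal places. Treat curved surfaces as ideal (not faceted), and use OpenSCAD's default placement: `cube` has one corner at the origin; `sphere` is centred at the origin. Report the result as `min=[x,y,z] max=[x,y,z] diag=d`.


A = translate([-7, 7.4, 3.9]) sphere(r=14.2) → bbox [-21.2,-6.8,-10.3] .. [7.2,21.6,18.1]
B = cube([8, 8.1, 4.1]) → bbox [0,0,0] .. [8,8.1,4.1]
lo = A.lo+B.lo = [-21.2+0, -6.8+0, -10.3+0] = [-21.200,-6.800,-10.300]
hi = A.hi+B.hi = [7.2+8, 21.6+8.1, 18.1+4.1] = [15.200,29.700,22.200]
diag = √(36.4²+36.5²+32.5²) = √3713.46 = 60.938

min=[-21.200,-6.800,-10.300] max=[15.200,29.700,22.200] diag=60.938


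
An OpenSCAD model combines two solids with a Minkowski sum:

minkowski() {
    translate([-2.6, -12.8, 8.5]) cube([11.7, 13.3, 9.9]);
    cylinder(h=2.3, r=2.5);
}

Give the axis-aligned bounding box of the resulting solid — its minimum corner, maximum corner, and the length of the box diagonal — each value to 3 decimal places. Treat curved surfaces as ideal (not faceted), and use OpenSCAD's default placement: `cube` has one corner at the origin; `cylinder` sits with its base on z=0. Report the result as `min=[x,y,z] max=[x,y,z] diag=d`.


min=[-5.100,-15.300,8.500] max=[11.600,3.000,20.700] diag=27.616

A = translate([-2.6, -12.8, 8.5]) cube([11.7, 13.3, 9.9]) → bbox [-2.6,-12.8,8.5] .. [9.1,0.5,18.4]
B = cylinder(h=2.3, r=2.5) → bbox [-2.5,-2.5,0] .. [2.5,2.5,2.3]
lo = A.lo+B.lo = [-2.6-2.5, -12.8-2.5, 8.5+0] = [-5.100,-15.300,8.500]
hi = A.hi+B.hi = [9.1+2.5, 0.5+2.5, 18.4+2.3] = [11.600,3.000,20.700]
diag = √(16.7²+18.3²+12.2²) = √762.62 = 27.616


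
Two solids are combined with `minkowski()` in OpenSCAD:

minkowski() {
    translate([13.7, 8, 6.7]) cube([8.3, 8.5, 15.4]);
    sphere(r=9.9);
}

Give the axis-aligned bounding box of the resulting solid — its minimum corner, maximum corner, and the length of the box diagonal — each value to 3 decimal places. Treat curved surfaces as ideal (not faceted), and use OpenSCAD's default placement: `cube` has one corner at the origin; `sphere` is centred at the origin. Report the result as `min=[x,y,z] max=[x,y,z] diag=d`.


min=[3.800,-1.900,-3.200] max=[31.900,26.400,32.000] diag=53.193

A = translate([13.7, 8, 6.7]) cube([8.3, 8.5, 15.4]) → bbox [13.7,8,6.7] .. [22,16.5,22.1]
B = sphere(r=9.9) → bbox [-9.9,-9.9,-9.9] .. [9.9,9.9,9.9]
lo = A.lo+B.lo = [13.7-9.9, 8-9.9, 6.7-9.9] = [3.800,-1.900,-3.200]
hi = A.hi+B.hi = [22+9.9, 16.5+9.9, 22.1+9.9] = [31.900,26.400,32.000]
diag = √(28.1²+28.3²+35.2²) = √2829.54 = 53.193


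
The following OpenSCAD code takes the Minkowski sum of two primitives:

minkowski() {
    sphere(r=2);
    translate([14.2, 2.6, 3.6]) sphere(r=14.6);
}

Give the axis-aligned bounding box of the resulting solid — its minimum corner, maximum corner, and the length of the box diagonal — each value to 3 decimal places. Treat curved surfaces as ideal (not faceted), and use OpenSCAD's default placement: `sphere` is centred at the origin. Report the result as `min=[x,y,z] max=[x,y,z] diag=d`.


min=[-2.400,-14.000,-13.000] max=[30.800,19.200,20.200] diag=57.504

A = translate([14.2, 2.6, 3.6]) sphere(r=14.6) → bbox [-0.4,-12,-11] .. [28.8,17.2,18.2]
B = sphere(r=2) → bbox [-2,-2,-2] .. [2,2,2]
lo = A.lo+B.lo = [-0.4-2, -12-2, -11-2] = [-2.400,-14.000,-13.000]
hi = A.hi+B.hi = [28.8+2, 17.2+2, 18.2+2] = [30.800,19.200,20.200]
diag = √(33.2²+33.2²+33.2²) = √3306.72 = 57.504


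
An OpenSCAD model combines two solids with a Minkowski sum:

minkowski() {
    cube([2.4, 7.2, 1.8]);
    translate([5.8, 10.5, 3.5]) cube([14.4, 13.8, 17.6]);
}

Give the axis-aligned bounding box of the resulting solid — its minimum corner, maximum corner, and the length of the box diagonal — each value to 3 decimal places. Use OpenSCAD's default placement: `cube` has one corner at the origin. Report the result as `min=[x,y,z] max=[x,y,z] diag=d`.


min=[5.800,10.500,3.500] max=[22.600,31.500,22.900] diag=33.160

A = translate([5.8, 10.5, 3.5]) cube([14.4, 13.8, 17.6]) → bbox [5.8,10.5,3.5] .. [20.2,24.3,21.1]
B = cube([2.4, 7.2, 1.8]) → bbox [0,0,0] .. [2.4,7.2,1.8]
lo = A.lo+B.lo = [5.8+0, 10.5+0, 3.5+0] = [5.800,10.500,3.500]
hi = A.hi+B.hi = [20.2+2.4, 24.3+7.2, 21.1+1.8] = [22.600,31.500,22.900]
diag = √(16.8²+21²+19.4²) = √1099.6 = 33.160


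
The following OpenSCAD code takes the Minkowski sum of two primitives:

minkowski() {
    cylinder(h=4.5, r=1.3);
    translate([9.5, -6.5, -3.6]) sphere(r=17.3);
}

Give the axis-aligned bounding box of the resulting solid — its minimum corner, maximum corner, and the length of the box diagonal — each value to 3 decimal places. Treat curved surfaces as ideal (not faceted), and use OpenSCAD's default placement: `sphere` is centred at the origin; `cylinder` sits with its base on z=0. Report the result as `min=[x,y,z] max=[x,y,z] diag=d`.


min=[-9.100,-25.100,-20.900] max=[28.100,12.100,18.200] diag=65.548

A = translate([9.5, -6.5, -3.6]) sphere(r=17.3) → bbox [-7.8,-23.8,-20.9] .. [26.8,10.8,13.7]
B = cylinder(h=4.5, r=1.3) → bbox [-1.3,-1.3,0] .. [1.3,1.3,4.5]
lo = A.lo+B.lo = [-7.8-1.3, -23.8-1.3, -20.9+0] = [-9.100,-25.100,-20.900]
hi = A.hi+B.hi = [26.8+1.3, 10.8+1.3, 13.7+4.5] = [28.100,12.100,18.200]
diag = √(37.2²+37.2²+39.1²) = √4296.49 = 65.548


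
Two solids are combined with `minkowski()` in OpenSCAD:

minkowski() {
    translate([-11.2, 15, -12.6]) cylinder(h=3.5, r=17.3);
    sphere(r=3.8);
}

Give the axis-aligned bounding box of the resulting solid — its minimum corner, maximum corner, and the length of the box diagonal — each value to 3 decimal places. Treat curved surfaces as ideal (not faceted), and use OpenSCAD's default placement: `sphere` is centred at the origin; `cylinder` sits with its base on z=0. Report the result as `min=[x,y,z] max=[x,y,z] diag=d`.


A = translate([-11.2, 15, -12.6]) cylinder(h=3.5, r=17.3) → bbox [-28.5,-2.3,-12.6] .. [6.1,32.3,-9.1]
B = sphere(r=3.8) → bbox [-3.8,-3.8,-3.8] .. [3.8,3.8,3.8]
lo = A.lo+B.lo = [-28.5-3.8, -2.3-3.8, -12.6-3.8] = [-32.300,-6.100,-16.400]
hi = A.hi+B.hi = [6.1+3.8, 32.3+3.8, -9.1+3.8] = [9.900,36.100,-5.300]
diag = √(42.2²+42.2²+11.1²) = √3684.89 = 60.703

min=[-32.300,-6.100,-16.400] max=[9.900,36.100,-5.300] diag=60.703


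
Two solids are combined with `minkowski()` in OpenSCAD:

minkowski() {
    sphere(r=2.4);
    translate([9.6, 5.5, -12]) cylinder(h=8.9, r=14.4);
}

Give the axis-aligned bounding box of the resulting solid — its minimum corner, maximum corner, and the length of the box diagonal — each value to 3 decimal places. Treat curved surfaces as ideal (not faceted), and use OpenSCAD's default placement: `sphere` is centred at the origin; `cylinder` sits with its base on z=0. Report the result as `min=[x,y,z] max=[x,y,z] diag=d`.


A = translate([9.6, 5.5, -12]) cylinder(h=8.9, r=14.4) → bbox [-4.8,-8.9,-12] .. [24,19.9,-3.1]
B = sphere(r=2.4) → bbox [-2.4,-2.4,-2.4] .. [2.4,2.4,2.4]
lo = A.lo+B.lo = [-4.8-2.4, -8.9-2.4, -12-2.4] = [-7.200,-11.300,-14.400]
hi = A.hi+B.hi = [24+2.4, 19.9+2.4, -3.1+2.4] = [26.400,22.300,-0.700]
diag = √(33.6²+33.6²+13.7²) = √2445.61 = 49.453

min=[-7.200,-11.300,-14.400] max=[26.400,22.300,-0.700] diag=49.453


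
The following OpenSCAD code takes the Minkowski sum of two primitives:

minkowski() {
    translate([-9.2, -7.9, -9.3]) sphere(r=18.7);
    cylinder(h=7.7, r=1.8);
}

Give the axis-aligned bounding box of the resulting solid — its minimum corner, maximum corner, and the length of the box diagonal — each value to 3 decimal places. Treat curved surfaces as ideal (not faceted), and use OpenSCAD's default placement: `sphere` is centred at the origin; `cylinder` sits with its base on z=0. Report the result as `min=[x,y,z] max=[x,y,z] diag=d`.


min=[-29.700,-28.400,-28.000] max=[11.300,12.600,17.100] diag=73.458

A = translate([-9.2, -7.9, -9.3]) sphere(r=18.7) → bbox [-27.9,-26.6,-28] .. [9.5,10.8,9.4]
B = cylinder(h=7.7, r=1.8) → bbox [-1.8,-1.8,0] .. [1.8,1.8,7.7]
lo = A.lo+B.lo = [-27.9-1.8, -26.6-1.8, -28+0] = [-29.700,-28.400,-28.000]
hi = A.hi+B.hi = [9.5+1.8, 10.8+1.8, 9.4+7.7] = [11.300,12.600,17.100]
diag = √(41²+41²+45.1²) = √5396.01 = 73.458


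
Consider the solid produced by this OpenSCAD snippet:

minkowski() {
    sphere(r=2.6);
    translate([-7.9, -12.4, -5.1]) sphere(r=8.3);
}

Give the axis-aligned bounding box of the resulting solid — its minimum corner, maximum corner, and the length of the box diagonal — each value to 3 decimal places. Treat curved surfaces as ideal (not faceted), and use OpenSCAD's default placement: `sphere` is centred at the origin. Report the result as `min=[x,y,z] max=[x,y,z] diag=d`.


min=[-18.800,-23.300,-16.000] max=[3.000,-1.500,5.800] diag=37.759

A = translate([-7.9, -12.4, -5.1]) sphere(r=8.3) → bbox [-16.2,-20.7,-13.4] .. [0.4,-4.1,3.2]
B = sphere(r=2.6) → bbox [-2.6,-2.6,-2.6] .. [2.6,2.6,2.6]
lo = A.lo+B.lo = [-16.2-2.6, -20.7-2.6, -13.4-2.6] = [-18.800,-23.300,-16.000]
hi = A.hi+B.hi = [0.4+2.6, -4.1+2.6, 3.2+2.6] = [3.000,-1.500,5.800]
diag = √(21.8²+21.8²+21.8²) = √1425.72 = 37.759


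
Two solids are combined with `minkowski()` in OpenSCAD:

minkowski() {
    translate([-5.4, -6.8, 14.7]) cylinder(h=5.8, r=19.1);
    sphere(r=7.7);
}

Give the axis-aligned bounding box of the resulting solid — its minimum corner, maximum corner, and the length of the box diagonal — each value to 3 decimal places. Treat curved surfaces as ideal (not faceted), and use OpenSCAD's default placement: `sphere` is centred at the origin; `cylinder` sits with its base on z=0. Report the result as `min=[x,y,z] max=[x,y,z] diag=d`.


min=[-32.200,-33.600,7.000] max=[21.400,20.000,28.200] diag=78.711

A = translate([-5.4, -6.8, 14.7]) cylinder(h=5.8, r=19.1) → bbox [-24.5,-25.9,14.7] .. [13.7,12.3,20.5]
B = sphere(r=7.7) → bbox [-7.7,-7.7,-7.7] .. [7.7,7.7,7.7]
lo = A.lo+B.lo = [-24.5-7.7, -25.9-7.7, 14.7-7.7] = [-32.200,-33.600,7.000]
hi = A.hi+B.hi = [13.7+7.7, 12.3+7.7, 20.5+7.7] = [21.400,20.000,28.200]
diag = √(53.6²+53.6²+21.2²) = √6195.36 = 78.711


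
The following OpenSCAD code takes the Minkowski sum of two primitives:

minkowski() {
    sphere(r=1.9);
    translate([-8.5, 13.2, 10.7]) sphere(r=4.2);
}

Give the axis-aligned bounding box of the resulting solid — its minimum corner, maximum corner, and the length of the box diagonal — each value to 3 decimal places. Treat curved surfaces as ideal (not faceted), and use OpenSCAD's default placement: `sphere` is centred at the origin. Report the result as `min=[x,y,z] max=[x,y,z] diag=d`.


A = translate([-8.5, 13.2, 10.7]) sphere(r=4.2) → bbox [-12.7,9,6.5] .. [-4.3,17.4,14.9]
B = sphere(r=1.9) → bbox [-1.9,-1.9,-1.9] .. [1.9,1.9,1.9]
lo = A.lo+B.lo = [-12.7-1.9, 9-1.9, 6.5-1.9] = [-14.600,7.100,4.600]
hi = A.hi+B.hi = [-4.3+1.9, 17.4+1.9, 14.9+1.9] = [-2.400,19.300,16.800]
diag = √(12.2²+12.2²+12.2²) = √446.52 = 21.131

min=[-14.600,7.100,4.600] max=[-2.400,19.300,16.800] diag=21.131


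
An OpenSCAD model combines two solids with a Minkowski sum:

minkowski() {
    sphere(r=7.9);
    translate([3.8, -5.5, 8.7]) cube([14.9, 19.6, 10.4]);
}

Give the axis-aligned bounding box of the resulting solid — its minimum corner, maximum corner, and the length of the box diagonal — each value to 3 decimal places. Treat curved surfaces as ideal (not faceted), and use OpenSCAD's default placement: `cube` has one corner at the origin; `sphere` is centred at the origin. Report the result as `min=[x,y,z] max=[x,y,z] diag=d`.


min=[-4.100,-13.400,0.800] max=[26.600,22.000,27.000] diag=53.685

A = translate([3.8, -5.5, 8.7]) cube([14.9, 19.6, 10.4]) → bbox [3.8,-5.5,8.7] .. [18.7,14.1,19.1]
B = sphere(r=7.9) → bbox [-7.9,-7.9,-7.9] .. [7.9,7.9,7.9]
lo = A.lo+B.lo = [3.8-7.9, -5.5-7.9, 8.7-7.9] = [-4.100,-13.400,0.800]
hi = A.hi+B.hi = [18.7+7.9, 14.1+7.9, 19.1+7.9] = [26.600,22.000,27.000]
diag = √(30.7²+35.4²+26.2²) = √2882.09 = 53.685


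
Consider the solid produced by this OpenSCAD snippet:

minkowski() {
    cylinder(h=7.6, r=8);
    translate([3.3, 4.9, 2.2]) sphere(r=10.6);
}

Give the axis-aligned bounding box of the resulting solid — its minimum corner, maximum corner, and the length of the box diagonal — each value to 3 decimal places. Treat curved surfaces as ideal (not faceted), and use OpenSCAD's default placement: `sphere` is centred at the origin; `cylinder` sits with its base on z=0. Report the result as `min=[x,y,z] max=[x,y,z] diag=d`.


min=[-15.300,-13.700,-8.400] max=[21.900,23.500,20.400] diag=59.976

A = translate([3.3, 4.9, 2.2]) sphere(r=10.6) → bbox [-7.3,-5.7,-8.4] .. [13.9,15.5,12.8]
B = cylinder(h=7.6, r=8) → bbox [-8,-8,0] .. [8,8,7.6]
lo = A.lo+B.lo = [-7.3-8, -5.7-8, -8.4+0] = [-15.300,-13.700,-8.400]
hi = A.hi+B.hi = [13.9+8, 15.5+8, 12.8+7.6] = [21.900,23.500,20.400]
diag = √(37.2²+37.2²+28.8²) = √3597.12 = 59.976


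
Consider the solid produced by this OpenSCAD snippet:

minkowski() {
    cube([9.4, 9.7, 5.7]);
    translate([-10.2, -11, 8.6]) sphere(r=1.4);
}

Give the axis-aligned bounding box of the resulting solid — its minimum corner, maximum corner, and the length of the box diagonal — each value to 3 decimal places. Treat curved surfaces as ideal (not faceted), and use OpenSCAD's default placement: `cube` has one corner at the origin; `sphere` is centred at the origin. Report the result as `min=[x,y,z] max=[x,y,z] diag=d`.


A = translate([-10.2, -11, 8.6]) sphere(r=1.4) → bbox [-11.6,-12.4,7.2] .. [-8.8,-9.6,10]
B = cube([9.4, 9.7, 5.7]) → bbox [0,0,0] .. [9.4,9.7,5.7]
lo = A.lo+B.lo = [-11.6+0, -12.4+0, 7.2+0] = [-11.600,-12.400,7.200]
hi = A.hi+B.hi = [-8.8+9.4, -9.6+9.7, 10+5.7] = [0.600,0.100,15.700]
diag = √(12.2²+12.5²+8.5²) = √377.34 = 19.425

min=[-11.600,-12.400,7.200] max=[0.600,0.100,15.700] diag=19.425


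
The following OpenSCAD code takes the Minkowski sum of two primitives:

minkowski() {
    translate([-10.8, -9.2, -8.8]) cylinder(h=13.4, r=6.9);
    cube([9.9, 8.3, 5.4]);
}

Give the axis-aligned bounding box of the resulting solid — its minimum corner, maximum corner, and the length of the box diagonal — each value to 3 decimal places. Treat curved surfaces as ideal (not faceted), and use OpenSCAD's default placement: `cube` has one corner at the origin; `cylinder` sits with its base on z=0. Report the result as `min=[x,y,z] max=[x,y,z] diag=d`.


min=[-17.700,-16.100,-8.800] max=[6.000,6.000,10.000] diag=37.464

A = translate([-10.8, -9.2, -8.8]) cylinder(h=13.4, r=6.9) → bbox [-17.7,-16.1,-8.8] .. [-3.9,-2.3,4.6]
B = cube([9.9, 8.3, 5.4]) → bbox [0,0,0] .. [9.9,8.3,5.4]
lo = A.lo+B.lo = [-17.7+0, -16.1+0, -8.8+0] = [-17.700,-16.100,-8.800]
hi = A.hi+B.hi = [-3.9+9.9, -2.3+8.3, 4.6+5.4] = [6.000,6.000,10.000]
diag = √(23.7²+22.1²+18.8²) = √1403.54 = 37.464


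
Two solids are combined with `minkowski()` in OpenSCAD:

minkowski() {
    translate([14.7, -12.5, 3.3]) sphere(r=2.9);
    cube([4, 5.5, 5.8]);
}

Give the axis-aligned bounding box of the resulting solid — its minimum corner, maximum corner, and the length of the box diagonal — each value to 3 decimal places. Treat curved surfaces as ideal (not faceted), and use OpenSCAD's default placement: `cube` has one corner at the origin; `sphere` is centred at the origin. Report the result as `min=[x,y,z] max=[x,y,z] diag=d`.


min=[11.800,-15.400,0.400] max=[21.600,-4.100,12.000] diag=18.929

A = translate([14.7, -12.5, 3.3]) sphere(r=2.9) → bbox [11.8,-15.4,0.4] .. [17.6,-9.6,6.2]
B = cube([4, 5.5, 5.8]) → bbox [0,0,0] .. [4,5.5,5.8]
lo = A.lo+B.lo = [11.8+0, -15.4+0, 0.4+0] = [11.800,-15.400,0.400]
hi = A.hi+B.hi = [17.6+4, -9.6+5.5, 6.2+5.8] = [21.600,-4.100,12.000]
diag = √(9.8²+11.3²+11.6²) = √358.29 = 18.929


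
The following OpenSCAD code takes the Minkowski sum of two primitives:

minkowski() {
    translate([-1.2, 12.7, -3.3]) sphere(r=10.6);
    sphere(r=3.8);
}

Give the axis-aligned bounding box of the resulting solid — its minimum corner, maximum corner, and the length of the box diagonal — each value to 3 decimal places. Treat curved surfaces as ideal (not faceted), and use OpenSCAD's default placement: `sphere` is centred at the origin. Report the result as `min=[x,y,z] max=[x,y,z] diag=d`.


min=[-15.600,-1.700,-17.700] max=[13.200,27.100,11.100] diag=49.883

A = translate([-1.2, 12.7, -3.3]) sphere(r=10.6) → bbox [-11.8,2.1,-13.9] .. [9.4,23.3,7.3]
B = sphere(r=3.8) → bbox [-3.8,-3.8,-3.8] .. [3.8,3.8,3.8]
lo = A.lo+B.lo = [-11.8-3.8, 2.1-3.8, -13.9-3.8] = [-15.600,-1.700,-17.700]
hi = A.hi+B.hi = [9.4+3.8, 23.3+3.8, 7.3+3.8] = [13.200,27.100,11.100]
diag = √(28.8²+28.8²+28.8²) = √2488.32 = 49.883


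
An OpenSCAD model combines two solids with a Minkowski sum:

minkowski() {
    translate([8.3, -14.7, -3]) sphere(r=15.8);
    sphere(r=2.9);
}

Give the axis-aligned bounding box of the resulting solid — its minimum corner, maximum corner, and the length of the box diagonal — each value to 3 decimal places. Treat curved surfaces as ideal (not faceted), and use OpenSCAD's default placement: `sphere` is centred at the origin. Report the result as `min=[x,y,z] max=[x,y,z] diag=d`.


A = translate([8.3, -14.7, -3]) sphere(r=15.8) → bbox [-7.5,-30.5,-18.8] .. [24.1,1.1,12.8]
B = sphere(r=2.9) → bbox [-2.9,-2.9,-2.9] .. [2.9,2.9,2.9]
lo = A.lo+B.lo = [-7.5-2.9, -30.5-2.9, -18.8-2.9] = [-10.400,-33.400,-21.700]
hi = A.hi+B.hi = [24.1+2.9, 1.1+2.9, 12.8+2.9] = [27.000,4.000,15.700]
diag = √(37.4²+37.4²+37.4²) = √4196.28 = 64.779

min=[-10.400,-33.400,-21.700] max=[27.000,4.000,15.700] diag=64.779


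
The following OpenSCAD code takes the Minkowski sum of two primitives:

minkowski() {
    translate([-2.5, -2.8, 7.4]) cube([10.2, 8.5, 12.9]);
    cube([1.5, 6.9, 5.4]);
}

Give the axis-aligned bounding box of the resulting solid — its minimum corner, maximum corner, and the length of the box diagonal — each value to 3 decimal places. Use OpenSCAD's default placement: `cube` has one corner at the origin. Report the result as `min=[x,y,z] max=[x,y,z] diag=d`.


A = translate([-2.5, -2.8, 7.4]) cube([10.2, 8.5, 12.9]) → bbox [-2.5,-2.8,7.4] .. [7.7,5.7,20.3]
B = cube([1.5, 6.9, 5.4]) → bbox [0,0,0] .. [1.5,6.9,5.4]
lo = A.lo+B.lo = [-2.5+0, -2.8+0, 7.4+0] = [-2.500,-2.800,7.400]
hi = A.hi+B.hi = [7.7+1.5, 5.7+6.9, 20.3+5.4] = [9.200,12.600,25.700]
diag = √(11.7²+15.4²+18.3²) = √708.94 = 26.626

min=[-2.500,-2.800,7.400] max=[9.200,12.600,25.700] diag=26.626


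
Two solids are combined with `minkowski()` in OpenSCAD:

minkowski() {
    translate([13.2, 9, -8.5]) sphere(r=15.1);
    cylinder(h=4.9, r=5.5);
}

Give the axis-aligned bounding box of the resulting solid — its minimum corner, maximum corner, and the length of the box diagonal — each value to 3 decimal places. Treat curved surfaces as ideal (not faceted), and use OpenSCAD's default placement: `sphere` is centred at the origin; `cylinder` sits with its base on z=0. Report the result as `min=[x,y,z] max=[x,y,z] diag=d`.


A = translate([13.2, 9, -8.5]) sphere(r=15.1) → bbox [-1.9,-6.1,-23.6] .. [28.3,24.1,6.6]
B = cylinder(h=4.9, r=5.5) → bbox [-5.5,-5.5,0] .. [5.5,5.5,4.9]
lo = A.lo+B.lo = [-1.9-5.5, -6.1-5.5, -23.6+0] = [-7.400,-11.600,-23.600]
hi = A.hi+B.hi = [28.3+5.5, 24.1+5.5, 6.6+4.9] = [33.800,29.600,11.500]
diag = √(41.2²+41.2²+35.1²) = √4626.89 = 68.021

min=[-7.400,-11.600,-23.600] max=[33.800,29.600,11.500] diag=68.021


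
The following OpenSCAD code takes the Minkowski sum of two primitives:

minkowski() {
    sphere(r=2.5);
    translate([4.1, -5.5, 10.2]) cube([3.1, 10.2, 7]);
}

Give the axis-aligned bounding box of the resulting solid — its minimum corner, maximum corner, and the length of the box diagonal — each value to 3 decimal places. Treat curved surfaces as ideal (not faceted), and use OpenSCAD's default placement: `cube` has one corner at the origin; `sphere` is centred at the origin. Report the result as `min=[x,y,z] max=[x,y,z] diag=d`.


min=[1.600,-8.000,7.700] max=[9.700,7.200,19.700] diag=20.992

A = translate([4.1, -5.5, 10.2]) cube([3.1, 10.2, 7]) → bbox [4.1,-5.5,10.2] .. [7.2,4.7,17.2]
B = sphere(r=2.5) → bbox [-2.5,-2.5,-2.5] .. [2.5,2.5,2.5]
lo = A.lo+B.lo = [4.1-2.5, -5.5-2.5, 10.2-2.5] = [1.600,-8.000,7.700]
hi = A.hi+B.hi = [7.2+2.5, 4.7+2.5, 17.2+2.5] = [9.700,7.200,19.700]
diag = √(8.1²+15.2²+12²) = √440.65 = 20.992


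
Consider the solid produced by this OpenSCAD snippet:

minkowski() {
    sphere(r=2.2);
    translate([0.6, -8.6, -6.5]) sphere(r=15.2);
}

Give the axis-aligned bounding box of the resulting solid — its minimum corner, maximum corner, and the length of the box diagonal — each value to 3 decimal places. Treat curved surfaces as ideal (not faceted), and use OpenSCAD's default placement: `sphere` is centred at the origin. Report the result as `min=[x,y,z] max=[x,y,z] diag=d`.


A = translate([0.6, -8.6, -6.5]) sphere(r=15.2) → bbox [-14.6,-23.8,-21.7] .. [15.8,6.6,8.7]
B = sphere(r=2.2) → bbox [-2.2,-2.2,-2.2] .. [2.2,2.2,2.2]
lo = A.lo+B.lo = [-14.6-2.2, -23.8-2.2, -21.7-2.2] = [-16.800,-26.000,-23.900]
hi = A.hi+B.hi = [15.8+2.2, 6.6+2.2, 8.7+2.2] = [18.000,8.800,10.900]
diag = √(34.8²+34.8²+34.8²) = √3633.12 = 60.275

min=[-16.800,-26.000,-23.900] max=[18.000,8.800,10.900] diag=60.275


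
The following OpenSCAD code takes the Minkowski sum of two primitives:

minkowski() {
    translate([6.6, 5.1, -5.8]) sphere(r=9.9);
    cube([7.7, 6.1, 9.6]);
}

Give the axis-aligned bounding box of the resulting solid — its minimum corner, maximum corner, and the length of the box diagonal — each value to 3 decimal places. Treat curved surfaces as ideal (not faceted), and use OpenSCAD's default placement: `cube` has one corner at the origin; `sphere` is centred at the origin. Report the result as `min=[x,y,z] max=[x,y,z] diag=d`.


A = translate([6.6, 5.1, -5.8]) sphere(r=9.9) → bbox [-3.3,-4.8,-15.7] .. [16.5,15,4.1]
B = cube([7.7, 6.1, 9.6]) → bbox [0,0,0] .. [7.7,6.1,9.6]
lo = A.lo+B.lo = [-3.3+0, -4.8+0, -15.7+0] = [-3.300,-4.800,-15.700]
hi = A.hi+B.hi = [16.5+7.7, 15+6.1, 4.1+9.6] = [24.200,21.100,13.700]
diag = √(27.5²+25.9²+29.4²) = √2291.42 = 47.869

min=[-3.300,-4.800,-15.700] max=[24.200,21.100,13.700] diag=47.869


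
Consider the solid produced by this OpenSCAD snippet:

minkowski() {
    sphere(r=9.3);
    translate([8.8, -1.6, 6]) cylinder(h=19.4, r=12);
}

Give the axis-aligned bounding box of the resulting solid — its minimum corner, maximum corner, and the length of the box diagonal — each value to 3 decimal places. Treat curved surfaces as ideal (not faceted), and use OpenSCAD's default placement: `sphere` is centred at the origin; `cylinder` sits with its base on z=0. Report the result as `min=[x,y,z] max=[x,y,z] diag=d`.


A = translate([8.8, -1.6, 6]) cylinder(h=19.4, r=12) → bbox [-3.2,-13.6,6] .. [20.8,10.4,25.4]
B = sphere(r=9.3) → bbox [-9.3,-9.3,-9.3] .. [9.3,9.3,9.3]
lo = A.lo+B.lo = [-3.2-9.3, -13.6-9.3, 6-9.3] = [-12.500,-22.900,-3.300]
hi = A.hi+B.hi = [20.8+9.3, 10.4+9.3, 25.4+9.3] = [30.100,19.700,34.700]
diag = √(42.6²+42.6²+38²) = √5073.52 = 71.229

min=[-12.500,-22.900,-3.300] max=[30.100,19.700,34.700] diag=71.229


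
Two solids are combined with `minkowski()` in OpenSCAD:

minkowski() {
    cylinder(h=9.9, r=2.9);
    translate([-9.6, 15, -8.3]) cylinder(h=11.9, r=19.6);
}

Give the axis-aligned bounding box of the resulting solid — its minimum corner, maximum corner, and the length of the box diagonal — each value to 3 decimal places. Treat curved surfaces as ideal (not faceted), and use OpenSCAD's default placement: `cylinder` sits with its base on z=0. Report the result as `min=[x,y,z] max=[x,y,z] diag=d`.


min=[-32.100,-7.500,-8.300] max=[12.900,37.500,13.500] diag=67.270

A = translate([-9.6, 15, -8.3]) cylinder(h=11.9, r=19.6) → bbox [-29.2,-4.6,-8.3] .. [10,34.6,3.6]
B = cylinder(h=9.9, r=2.9) → bbox [-2.9,-2.9,0] .. [2.9,2.9,9.9]
lo = A.lo+B.lo = [-29.2-2.9, -4.6-2.9, -8.3+0] = [-32.100,-7.500,-8.300]
hi = A.hi+B.hi = [10+2.9, 34.6+2.9, 3.6+9.9] = [12.900,37.500,13.500]
diag = √(45²+45²+21.8²) = √4525.24 = 67.270


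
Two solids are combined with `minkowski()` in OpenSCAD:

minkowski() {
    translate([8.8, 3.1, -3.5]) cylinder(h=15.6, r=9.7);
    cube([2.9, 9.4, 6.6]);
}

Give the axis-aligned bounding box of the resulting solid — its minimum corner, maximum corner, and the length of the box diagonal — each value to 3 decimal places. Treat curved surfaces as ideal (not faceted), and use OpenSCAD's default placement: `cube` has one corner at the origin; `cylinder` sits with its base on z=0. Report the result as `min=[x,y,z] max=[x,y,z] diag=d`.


min=[-0.900,-6.600,-3.500] max=[21.400,22.200,18.700] diag=42.656

A = translate([8.8, 3.1, -3.5]) cylinder(h=15.6, r=9.7) → bbox [-0.9,-6.6,-3.5] .. [18.5,12.8,12.1]
B = cube([2.9, 9.4, 6.6]) → bbox [0,0,0] .. [2.9,9.4,6.6]
lo = A.lo+B.lo = [-0.9+0, -6.6+0, -3.5+0] = [-0.900,-6.600,-3.500]
hi = A.hi+B.hi = [18.5+2.9, 12.8+9.4, 12.1+6.6] = [21.400,22.200,18.700]
diag = √(22.3²+28.8²+22.2²) = √1819.57 = 42.656


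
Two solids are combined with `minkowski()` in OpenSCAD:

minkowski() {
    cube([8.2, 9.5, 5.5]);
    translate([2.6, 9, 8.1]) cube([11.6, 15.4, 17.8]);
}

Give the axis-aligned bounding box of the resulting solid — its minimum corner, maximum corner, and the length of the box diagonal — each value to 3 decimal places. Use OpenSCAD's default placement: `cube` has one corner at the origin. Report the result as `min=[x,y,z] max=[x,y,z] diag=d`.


A = translate([2.6, 9, 8.1]) cube([11.6, 15.4, 17.8]) → bbox [2.6,9,8.1] .. [14.2,24.4,25.9]
B = cube([8.2, 9.5, 5.5]) → bbox [0,0,0] .. [8.2,9.5,5.5]
lo = A.lo+B.lo = [2.6+0, 9+0, 8.1+0] = [2.600,9.000,8.100]
hi = A.hi+B.hi = [14.2+8.2, 24.4+9.5, 25.9+5.5] = [22.400,33.900,31.400]
diag = √(19.8²+24.9²+23.3²) = √1554.94 = 39.433

min=[2.600,9.000,8.100] max=[22.400,33.900,31.400] diag=39.433


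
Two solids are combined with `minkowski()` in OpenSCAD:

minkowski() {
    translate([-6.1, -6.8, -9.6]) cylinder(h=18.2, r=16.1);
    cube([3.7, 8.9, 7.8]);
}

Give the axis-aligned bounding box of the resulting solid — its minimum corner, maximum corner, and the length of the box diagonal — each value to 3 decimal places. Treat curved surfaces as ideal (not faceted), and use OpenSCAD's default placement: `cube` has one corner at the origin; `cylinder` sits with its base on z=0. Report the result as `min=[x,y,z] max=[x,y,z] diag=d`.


A = translate([-6.1, -6.8, -9.6]) cylinder(h=18.2, r=16.1) → bbox [-22.2,-22.9,-9.6] .. [10,9.3,8.6]
B = cube([3.7, 8.9, 7.8]) → bbox [0,0,0] .. [3.7,8.9,7.8]
lo = A.lo+B.lo = [-22.2+0, -22.9+0, -9.6+0] = [-22.200,-22.900,-9.600]
hi = A.hi+B.hi = [10+3.7, 9.3+8.9, 8.6+7.8] = [13.700,18.200,16.400]
diag = √(35.9²+41.1²+26²) = √3654.02 = 60.448

min=[-22.200,-22.900,-9.600] max=[13.700,18.200,16.400] diag=60.448


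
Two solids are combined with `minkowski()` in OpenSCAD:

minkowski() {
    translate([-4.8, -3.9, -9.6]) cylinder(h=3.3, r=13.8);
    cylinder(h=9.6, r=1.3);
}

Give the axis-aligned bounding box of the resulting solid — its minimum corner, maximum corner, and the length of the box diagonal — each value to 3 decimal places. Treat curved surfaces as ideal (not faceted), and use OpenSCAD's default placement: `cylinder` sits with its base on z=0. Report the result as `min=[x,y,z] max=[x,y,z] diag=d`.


min=[-19.900,-19.000,-9.600] max=[10.300,11.200,3.300] diag=44.615

A = translate([-4.8, -3.9, -9.6]) cylinder(h=3.3, r=13.8) → bbox [-18.6,-17.7,-9.6] .. [9,9.9,-6.3]
B = cylinder(h=9.6, r=1.3) → bbox [-1.3,-1.3,0] .. [1.3,1.3,9.6]
lo = A.lo+B.lo = [-18.6-1.3, -17.7-1.3, -9.6+0] = [-19.900,-19.000,-9.600]
hi = A.hi+B.hi = [9+1.3, 9.9+1.3, -6.3+9.6] = [10.300,11.200,3.300]
diag = √(30.2²+30.2²+12.9²) = √1990.49 = 44.615


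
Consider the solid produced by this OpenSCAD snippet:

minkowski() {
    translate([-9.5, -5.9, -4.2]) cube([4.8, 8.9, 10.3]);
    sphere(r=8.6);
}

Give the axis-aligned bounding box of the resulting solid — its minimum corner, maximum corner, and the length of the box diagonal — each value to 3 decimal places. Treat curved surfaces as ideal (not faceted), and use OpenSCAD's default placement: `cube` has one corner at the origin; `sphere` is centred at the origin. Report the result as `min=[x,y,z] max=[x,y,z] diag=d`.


min=[-18.100,-14.500,-12.800] max=[3.900,11.600,14.700] diag=43.834

A = translate([-9.5, -5.9, -4.2]) cube([4.8, 8.9, 10.3]) → bbox [-9.5,-5.9,-4.2] .. [-4.7,3,6.1]
B = sphere(r=8.6) → bbox [-8.6,-8.6,-8.6] .. [8.6,8.6,8.6]
lo = A.lo+B.lo = [-9.5-8.6, -5.9-8.6, -4.2-8.6] = [-18.100,-14.500,-12.800]
hi = A.hi+B.hi = [-4.7+8.6, 3+8.6, 6.1+8.6] = [3.900,11.600,14.700]
diag = √(22²+26.1²+27.5²) = √1921.46 = 43.834


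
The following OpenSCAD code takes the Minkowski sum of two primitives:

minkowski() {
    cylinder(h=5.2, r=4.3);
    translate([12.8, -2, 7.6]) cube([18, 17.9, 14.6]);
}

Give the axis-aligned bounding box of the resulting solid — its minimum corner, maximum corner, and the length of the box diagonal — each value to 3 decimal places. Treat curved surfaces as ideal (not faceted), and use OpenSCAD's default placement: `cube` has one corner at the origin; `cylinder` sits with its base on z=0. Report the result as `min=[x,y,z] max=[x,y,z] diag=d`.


A = translate([12.8, -2, 7.6]) cube([18, 17.9, 14.6]) → bbox [12.8,-2,7.6] .. [30.8,15.9,22.2]
B = cylinder(h=5.2, r=4.3) → bbox [-4.3,-4.3,0] .. [4.3,4.3,5.2]
lo = A.lo+B.lo = [12.8-4.3, -2-4.3, 7.6+0] = [8.500,-6.300,7.600]
hi = A.hi+B.hi = [30.8+4.3, 15.9+4.3, 22.2+5.2] = [35.100,20.200,27.400]
diag = √(26.6²+26.5²+19.8²) = √1801.85 = 42.448

min=[8.500,-6.300,7.600] max=[35.100,20.200,27.400] diag=42.448


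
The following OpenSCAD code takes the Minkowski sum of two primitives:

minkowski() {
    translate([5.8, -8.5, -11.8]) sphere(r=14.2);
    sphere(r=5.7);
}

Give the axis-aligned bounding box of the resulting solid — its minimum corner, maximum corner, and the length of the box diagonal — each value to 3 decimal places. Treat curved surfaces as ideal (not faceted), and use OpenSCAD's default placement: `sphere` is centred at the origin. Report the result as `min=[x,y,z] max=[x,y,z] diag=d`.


min=[-14.100,-28.400,-31.700] max=[25.700,11.400,8.100] diag=68.936

A = translate([5.8, -8.5, -11.8]) sphere(r=14.2) → bbox [-8.4,-22.7,-26] .. [20,5.7,2.4]
B = sphere(r=5.7) → bbox [-5.7,-5.7,-5.7] .. [5.7,5.7,5.7]
lo = A.lo+B.lo = [-8.4-5.7, -22.7-5.7, -26-5.7] = [-14.100,-28.400,-31.700]
hi = A.hi+B.hi = [20+5.7, 5.7+5.7, 2.4+5.7] = [25.700,11.400,8.100]
diag = √(39.8²+39.8²+39.8²) = √4752.12 = 68.936


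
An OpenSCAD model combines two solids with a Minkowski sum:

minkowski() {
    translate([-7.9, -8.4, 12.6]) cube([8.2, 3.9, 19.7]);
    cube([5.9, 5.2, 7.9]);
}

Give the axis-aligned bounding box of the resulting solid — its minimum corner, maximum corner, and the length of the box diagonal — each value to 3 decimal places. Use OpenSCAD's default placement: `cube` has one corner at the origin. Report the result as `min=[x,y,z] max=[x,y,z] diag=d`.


min=[-7.900,-8.400,12.600] max=[6.200,0.700,40.200] diag=32.301

A = translate([-7.9, -8.4, 12.6]) cube([8.2, 3.9, 19.7]) → bbox [-7.9,-8.4,12.6] .. [0.3,-4.5,32.3]
B = cube([5.9, 5.2, 7.9]) → bbox [0,0,0] .. [5.9,5.2,7.9]
lo = A.lo+B.lo = [-7.9+0, -8.4+0, 12.6+0] = [-7.900,-8.400,12.600]
hi = A.hi+B.hi = [0.3+5.9, -4.5+5.2, 32.3+7.9] = [6.200,0.700,40.200]
diag = √(14.1²+9.1²+27.6²) = √1043.38 = 32.301


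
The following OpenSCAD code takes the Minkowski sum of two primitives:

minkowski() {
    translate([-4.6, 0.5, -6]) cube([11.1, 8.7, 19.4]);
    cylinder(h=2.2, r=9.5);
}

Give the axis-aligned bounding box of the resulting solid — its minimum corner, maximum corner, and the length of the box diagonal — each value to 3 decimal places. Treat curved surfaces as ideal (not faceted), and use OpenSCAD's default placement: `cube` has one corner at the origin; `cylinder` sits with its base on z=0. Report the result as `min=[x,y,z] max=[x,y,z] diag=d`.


min=[-14.100,-9.000,-6.000] max=[16.000,18.700,15.600] diag=46.259

A = translate([-4.6, 0.5, -6]) cube([11.1, 8.7, 19.4]) → bbox [-4.6,0.5,-6] .. [6.5,9.2,13.4]
B = cylinder(h=2.2, r=9.5) → bbox [-9.5,-9.5,0] .. [9.5,9.5,2.2]
lo = A.lo+B.lo = [-4.6-9.5, 0.5-9.5, -6+0] = [-14.100,-9.000,-6.000]
hi = A.hi+B.hi = [6.5+9.5, 9.2+9.5, 13.4+2.2] = [16.000,18.700,15.600]
diag = √(30.1²+27.7²+21.6²) = √2139.86 = 46.259


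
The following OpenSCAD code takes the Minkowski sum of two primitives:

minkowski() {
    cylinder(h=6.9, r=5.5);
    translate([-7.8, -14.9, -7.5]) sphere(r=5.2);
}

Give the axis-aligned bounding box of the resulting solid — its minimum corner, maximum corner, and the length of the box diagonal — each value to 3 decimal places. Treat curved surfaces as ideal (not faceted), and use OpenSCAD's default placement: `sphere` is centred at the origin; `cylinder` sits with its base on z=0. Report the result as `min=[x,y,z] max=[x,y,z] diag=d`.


A = translate([-7.8, -14.9, -7.5]) sphere(r=5.2) → bbox [-13,-20.1,-12.7] .. [-2.6,-9.7,-2.3]
B = cylinder(h=6.9, r=5.5) → bbox [-5.5,-5.5,0] .. [5.5,5.5,6.9]
lo = A.lo+B.lo = [-13-5.5, -20.1-5.5, -12.7+0] = [-18.500,-25.600,-12.700]
hi = A.hi+B.hi = [-2.6+5.5, -9.7+5.5, -2.3+6.9] = [2.900,-4.200,4.600]
diag = √(21.4²+21.4²+17.3²) = √1215.21 = 34.860

min=[-18.500,-25.600,-12.700] max=[2.900,-4.200,4.600] diag=34.860


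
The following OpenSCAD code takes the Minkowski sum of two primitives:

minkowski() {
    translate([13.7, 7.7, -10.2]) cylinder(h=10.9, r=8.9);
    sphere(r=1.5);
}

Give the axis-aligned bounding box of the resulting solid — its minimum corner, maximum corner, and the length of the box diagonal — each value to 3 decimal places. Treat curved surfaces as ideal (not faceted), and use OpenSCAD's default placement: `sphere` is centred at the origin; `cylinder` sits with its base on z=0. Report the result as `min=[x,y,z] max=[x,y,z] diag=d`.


min=[3.300,-2.700,-11.700] max=[24.100,18.100,2.200] diag=32.534

A = translate([13.7, 7.7, -10.2]) cylinder(h=10.9, r=8.9) → bbox [4.8,-1.2,-10.2] .. [22.6,16.6,0.7]
B = sphere(r=1.5) → bbox [-1.5,-1.5,-1.5] .. [1.5,1.5,1.5]
lo = A.lo+B.lo = [4.8-1.5, -1.2-1.5, -10.2-1.5] = [3.300,-2.700,-11.700]
hi = A.hi+B.hi = [22.6+1.5, 16.6+1.5, 0.7+1.5] = [24.100,18.100,2.200]
diag = √(20.8²+20.8²+13.9²) = √1058.49 = 32.534


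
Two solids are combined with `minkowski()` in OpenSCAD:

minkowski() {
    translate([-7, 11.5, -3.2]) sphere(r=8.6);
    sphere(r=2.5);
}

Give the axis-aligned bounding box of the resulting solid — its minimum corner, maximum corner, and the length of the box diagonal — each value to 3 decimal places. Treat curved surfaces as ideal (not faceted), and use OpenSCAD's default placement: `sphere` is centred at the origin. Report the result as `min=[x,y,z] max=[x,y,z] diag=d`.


A = translate([-7, 11.5, -3.2]) sphere(r=8.6) → bbox [-15.6,2.9,-11.8] .. [1.6,20.1,5.4]
B = sphere(r=2.5) → bbox [-2.5,-2.5,-2.5] .. [2.5,2.5,2.5]
lo = A.lo+B.lo = [-15.6-2.5, 2.9-2.5, -11.8-2.5] = [-18.100,0.400,-14.300]
hi = A.hi+B.hi = [1.6+2.5, 20.1+2.5, 5.4+2.5] = [4.100,22.600,7.900]
diag = √(22.2²+22.2²+22.2²) = √1478.52 = 38.452

min=[-18.100,0.400,-14.300] max=[4.100,22.600,7.900] diag=38.452


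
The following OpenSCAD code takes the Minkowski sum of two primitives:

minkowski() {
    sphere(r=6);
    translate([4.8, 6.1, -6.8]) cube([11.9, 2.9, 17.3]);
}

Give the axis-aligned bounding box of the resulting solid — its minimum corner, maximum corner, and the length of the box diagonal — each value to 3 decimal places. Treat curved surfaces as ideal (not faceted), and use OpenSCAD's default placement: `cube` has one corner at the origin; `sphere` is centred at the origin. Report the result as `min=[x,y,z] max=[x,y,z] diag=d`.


min=[-1.200,0.100,-12.800] max=[22.700,15.000,16.500] diag=40.641

A = translate([4.8, 6.1, -6.8]) cube([11.9, 2.9, 17.3]) → bbox [4.8,6.1,-6.8] .. [16.7,9,10.5]
B = sphere(r=6) → bbox [-6,-6,-6] .. [6,6,6]
lo = A.lo+B.lo = [4.8-6, 6.1-6, -6.8-6] = [-1.200,0.100,-12.800]
hi = A.hi+B.hi = [16.7+6, 9+6, 10.5+6] = [22.700,15.000,16.500]
diag = √(23.9²+14.9²+29.3²) = √1651.71 = 40.641


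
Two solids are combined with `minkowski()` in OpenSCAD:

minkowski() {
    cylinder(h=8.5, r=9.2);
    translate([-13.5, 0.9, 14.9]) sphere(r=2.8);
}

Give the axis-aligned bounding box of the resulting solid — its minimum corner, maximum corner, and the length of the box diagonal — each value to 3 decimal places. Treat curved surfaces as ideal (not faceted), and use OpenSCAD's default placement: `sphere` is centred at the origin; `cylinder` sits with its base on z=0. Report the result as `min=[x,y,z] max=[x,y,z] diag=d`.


min=[-25.500,-11.100,12.100] max=[-1.500,12.900,26.200] diag=36.753

A = translate([-13.5, 0.9, 14.9]) sphere(r=2.8) → bbox [-16.3,-1.9,12.1] .. [-10.7,3.7,17.7]
B = cylinder(h=8.5, r=9.2) → bbox [-9.2,-9.2,0] .. [9.2,9.2,8.5]
lo = A.lo+B.lo = [-16.3-9.2, -1.9-9.2, 12.1+0] = [-25.500,-11.100,12.100]
hi = A.hi+B.hi = [-10.7+9.2, 3.7+9.2, 17.7+8.5] = [-1.500,12.900,26.200]
diag = √(24²+24²+14.1²) = √1350.81 = 36.753


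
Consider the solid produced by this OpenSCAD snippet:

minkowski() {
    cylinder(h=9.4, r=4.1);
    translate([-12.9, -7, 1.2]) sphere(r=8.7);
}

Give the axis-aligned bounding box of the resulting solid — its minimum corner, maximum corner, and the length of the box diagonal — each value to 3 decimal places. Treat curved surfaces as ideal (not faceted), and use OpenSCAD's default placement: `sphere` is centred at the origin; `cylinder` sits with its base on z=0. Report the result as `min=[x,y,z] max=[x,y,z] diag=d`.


A = translate([-12.9, -7, 1.2]) sphere(r=8.7) → bbox [-21.6,-15.7,-7.5] .. [-4.2,1.7,9.9]
B = cylinder(h=9.4, r=4.1) → bbox [-4.1,-4.1,0] .. [4.1,4.1,9.4]
lo = A.lo+B.lo = [-21.6-4.1, -15.7-4.1, -7.5+0] = [-25.700,-19.800,-7.500]
hi = A.hi+B.hi = [-4.2+4.1, 1.7+4.1, 9.9+9.4] = [-0.100,5.800,19.300]
diag = √(25.6²+25.6²+26.8²) = √2028.96 = 45.044

min=[-25.700,-19.800,-7.500] max=[-0.100,5.800,19.300] diag=45.044
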